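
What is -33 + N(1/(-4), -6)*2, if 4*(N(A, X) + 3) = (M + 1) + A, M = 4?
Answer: -293/8 ≈ -36.625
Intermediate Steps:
N(A, X) = -7/4 + A/4 (N(A, X) = -3 + ((4 + 1) + A)/4 = -3 + (5 + A)/4 = -3 + (5/4 + A/4) = -7/4 + A/4)
-33 + N(1/(-4), -6)*2 = -33 + (-7/4 + (1/(-4))/4)*2 = -33 + (-7/4 + (1*(-¼))/4)*2 = -33 + (-7/4 + (¼)*(-¼))*2 = -33 + (-7/4 - 1/16)*2 = -33 - 29/16*2 = -33 - 29/8 = -293/8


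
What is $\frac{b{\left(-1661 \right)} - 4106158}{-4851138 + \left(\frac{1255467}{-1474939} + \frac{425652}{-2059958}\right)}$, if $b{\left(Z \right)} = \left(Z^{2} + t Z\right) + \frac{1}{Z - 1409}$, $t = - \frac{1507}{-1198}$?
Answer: $\frac{628251307965840149694679}{2258708055239458224945675} \approx 0.27815$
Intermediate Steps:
$t = \frac{1507}{1198}$ ($t = \left(-1507\right) \left(- \frac{1}{1198}\right) = \frac{1507}{1198} \approx 1.2579$)
$b{\left(Z \right)} = Z^{2} + \frac{1}{-1409 + Z} + \frac{1507 Z}{1198}$ ($b{\left(Z \right)} = \left(Z^{2} + \frac{1507 Z}{1198}\right) + \frac{1}{Z - 1409} = \left(Z^{2} + \frac{1507 Z}{1198}\right) + \frac{1}{-1409 + Z} = Z^{2} + \frac{1}{-1409 + Z} + \frac{1507 Z}{1198}$)
$\frac{b{\left(-1661 \right)} - 4106158}{-4851138 + \left(\frac{1255467}{-1474939} + \frac{425652}{-2059958}\right)} = \frac{\frac{1198 - -3526905943 - 1686475 \left(-1661\right)^{2} + 1198 \left(-1661\right)^{3}}{1198 \left(-1409 - 1661\right)} - 4106158}{-4851138 + \left(\frac{1255467}{-1474939} + \frac{425652}{-2059958}\right)} = \frac{\frac{1198 + 3526905943 - 4652851293475 + 1198 \left(-4582567781\right)}{1198 \left(-3070\right)} - 4106158}{-4851138 + \left(1255467 \left(- \frac{1}{1474939}\right) + 425652 \left(- \frac{1}{2059958}\right)\right)} = \frac{\frac{1}{1198} \left(- \frac{1}{3070}\right) \left(1198 + 3526905943 - 4652851293475 - 5489916201638\right) - 4106158}{-4851138 - \frac{1607010012807}{1519156196281}} = \frac{\frac{1}{1198} \left(- \frac{1}{3070}\right) \left(-10139240587972\right) - 4106158}{-4851138 - \frac{1607010012807}{1519156196281}} = \frac{\frac{2534810146993}{919465} - 4106158}{- \frac{7369637958724230585}{1519156196281}} = \left(- \frac{1240658418477}{919465}\right) \left(- \frac{1519156196281}{7369637958724230585}\right) = \frac{628251307965840149694679}{2258708055239458224945675}$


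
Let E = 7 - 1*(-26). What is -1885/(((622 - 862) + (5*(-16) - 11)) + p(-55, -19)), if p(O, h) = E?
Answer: 1885/298 ≈ 6.3255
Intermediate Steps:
E = 33 (E = 7 + 26 = 33)
p(O, h) = 33
-1885/(((622 - 862) + (5*(-16) - 11)) + p(-55, -19)) = -1885/(((622 - 862) + (5*(-16) - 11)) + 33) = -1885/((-240 + (-80 - 11)) + 33) = -1885/((-240 - 91) + 33) = -1885/(-331 + 33) = -1885/(-298) = -1/298*(-1885) = 1885/298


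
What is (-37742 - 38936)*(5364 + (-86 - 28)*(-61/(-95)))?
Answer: -2028439812/5 ≈ -4.0569e+8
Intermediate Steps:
(-37742 - 38936)*(5364 + (-86 - 28)*(-61/(-95))) = -76678*(5364 - (-6954)*(-1)/95) = -76678*(5364 - 114*61/95) = -76678*(5364 - 366/5) = -76678*26454/5 = -2028439812/5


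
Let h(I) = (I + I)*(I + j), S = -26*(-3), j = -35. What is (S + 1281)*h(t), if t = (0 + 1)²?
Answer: -92412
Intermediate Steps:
t = 1 (t = 1² = 1)
S = 78
h(I) = 2*I*(-35 + I) (h(I) = (I + I)*(I - 35) = (2*I)*(-35 + I) = 2*I*(-35 + I))
(S + 1281)*h(t) = (78 + 1281)*(2*1*(-35 + 1)) = 1359*(2*1*(-34)) = 1359*(-68) = -92412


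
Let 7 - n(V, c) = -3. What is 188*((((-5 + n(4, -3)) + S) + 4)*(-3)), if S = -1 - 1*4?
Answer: -2256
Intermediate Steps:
S = -5 (S = -1 - 4 = -5)
n(V, c) = 10 (n(V, c) = 7 - 1*(-3) = 7 + 3 = 10)
188*((((-5 + n(4, -3)) + S) + 4)*(-3)) = 188*((((-5 + 10) - 5) + 4)*(-3)) = 188*(((5 - 5) + 4)*(-3)) = 188*((0 + 4)*(-3)) = 188*(4*(-3)) = 188*(-12) = -2256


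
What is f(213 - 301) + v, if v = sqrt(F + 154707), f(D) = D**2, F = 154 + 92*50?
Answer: 7744 + sqrt(159461) ≈ 8143.3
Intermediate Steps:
F = 4754 (F = 154 + 4600 = 4754)
v = sqrt(159461) (v = sqrt(4754 + 154707) = sqrt(159461) ≈ 399.33)
f(213 - 301) + v = (213 - 301)**2 + sqrt(159461) = (-88)**2 + sqrt(159461) = 7744 + sqrt(159461)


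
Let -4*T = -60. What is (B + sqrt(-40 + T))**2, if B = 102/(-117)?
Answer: (34 - 195*I)**2/1521 ≈ -24.24 - 8.7179*I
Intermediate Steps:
B = -34/39 (B = 102*(-1/117) = -34/39 ≈ -0.87179)
T = 15 (T = -1/4*(-60) = 15)
(B + sqrt(-40 + T))**2 = (-34/39 + sqrt(-40 + 15))**2 = (-34/39 + sqrt(-25))**2 = (-34/39 + 5*I)**2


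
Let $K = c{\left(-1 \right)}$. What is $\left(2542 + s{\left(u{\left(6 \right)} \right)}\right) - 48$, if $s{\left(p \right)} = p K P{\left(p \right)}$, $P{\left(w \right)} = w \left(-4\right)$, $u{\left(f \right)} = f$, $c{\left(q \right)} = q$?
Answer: $2638$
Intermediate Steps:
$P{\left(w \right)} = - 4 w$
$K = -1$
$s{\left(p \right)} = 4 p^{2}$ ($s{\left(p \right)} = p \left(-1\right) \left(- 4 p\right) = - p \left(- 4 p\right) = 4 p^{2}$)
$\left(2542 + s{\left(u{\left(6 \right)} \right)}\right) - 48 = \left(2542 + 4 \cdot 6^{2}\right) - 48 = \left(2542 + 4 \cdot 36\right) - 48 = \left(2542 + 144\right) - 48 = 2686 - 48 = 2638$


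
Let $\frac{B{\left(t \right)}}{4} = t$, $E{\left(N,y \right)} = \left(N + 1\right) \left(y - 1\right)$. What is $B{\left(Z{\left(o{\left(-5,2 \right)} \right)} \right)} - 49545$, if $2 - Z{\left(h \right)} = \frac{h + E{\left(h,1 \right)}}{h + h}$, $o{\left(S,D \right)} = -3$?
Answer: $-49539$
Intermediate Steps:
$E{\left(N,y \right)} = \left(1 + N\right) \left(-1 + y\right)$
$Z{\left(h \right)} = \frac{3}{2}$ ($Z{\left(h \right)} = 2 - \frac{h + \left(-1 + 1 - h + h 1\right)}{h + h} = 2 - \frac{h + \left(-1 + 1 - h + h\right)}{2 h} = 2 - \left(h + 0\right) \frac{1}{2 h} = 2 - h \frac{1}{2 h} = 2 - \frac{1}{2} = \frac{3}{2}$)
$B{\left(t \right)} = 4 t$
$B{\left(Z{\left(o{\left(-5,2 \right)} \right)} \right)} - 49545 = 4 \cdot \frac{3}{2} - 49545 = 6 - 49545 = -49539$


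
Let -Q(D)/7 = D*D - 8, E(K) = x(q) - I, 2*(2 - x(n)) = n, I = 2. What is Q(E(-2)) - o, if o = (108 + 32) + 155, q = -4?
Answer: -267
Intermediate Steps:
x(n) = 2 - n/2
o = 295 (o = 140 + 155 = 295)
E(K) = 2 (E(K) = (2 - ½*(-4)) - 1*2 = (2 + 2) - 2 = 4 - 2 = 2)
Q(D) = 56 - 7*D² (Q(D) = -7*(D*D - 8) = -7*(D² - 8) = -7*(-8 + D²) = 56 - 7*D²)
Q(E(-2)) - o = (56 - 7*2²) - 1*295 = (56 - 7*4) - 295 = (56 - 28) - 295 = 28 - 295 = -267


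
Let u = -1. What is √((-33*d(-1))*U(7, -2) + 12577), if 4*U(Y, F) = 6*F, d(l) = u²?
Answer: 2*√3169 ≈ 112.59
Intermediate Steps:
d(l) = 1 (d(l) = (-1)² = 1)
U(Y, F) = 3*F/2 (U(Y, F) = (6*F)/4 = 3*F/2)
√((-33*d(-1))*U(7, -2) + 12577) = √((-33*1)*((3/2)*(-2)) + 12577) = √(-33*(-3) + 12577) = √(99 + 12577) = √12676 = 2*√3169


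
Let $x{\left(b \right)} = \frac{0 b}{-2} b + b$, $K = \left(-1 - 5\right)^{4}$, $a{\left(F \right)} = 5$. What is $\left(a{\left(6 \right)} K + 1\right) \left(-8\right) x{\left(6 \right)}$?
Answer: $-311088$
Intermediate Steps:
$K = 1296$ ($K = \left(-6\right)^{4} = 1296$)
$x{\left(b \right)} = b$ ($x{\left(b \right)} = 0 \left(- \frac{1}{2}\right) b + b = 0 b + b = 0 + b = b$)
$\left(a{\left(6 \right)} K + 1\right) \left(-8\right) x{\left(6 \right)} = \left(5 \cdot 1296 + 1\right) \left(-8\right) 6 = \left(6480 + 1\right) \left(-8\right) 6 = 6481 \left(-8\right) 6 = \left(-51848\right) 6 = -311088$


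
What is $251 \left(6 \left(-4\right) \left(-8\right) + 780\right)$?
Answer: $243972$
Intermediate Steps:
$251 \left(6 \left(-4\right) \left(-8\right) + 780\right) = 251 \left(\left(-24\right) \left(-8\right) + 780\right) = 251 \left(192 + 780\right) = 251 \cdot 972 = 243972$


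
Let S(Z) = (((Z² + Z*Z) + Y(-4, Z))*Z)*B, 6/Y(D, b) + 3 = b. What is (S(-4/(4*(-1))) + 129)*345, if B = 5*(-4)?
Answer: 51405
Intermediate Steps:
Y(D, b) = 6/(-3 + b)
B = -20
S(Z) = -20*Z*(2*Z² + 6/(-3 + Z)) (S(Z) = (((Z² + Z*Z) + 6/(-3 + Z))*Z)*(-20) = (((Z² + Z²) + 6/(-3 + Z))*Z)*(-20) = ((2*Z² + 6/(-3 + Z))*Z)*(-20) = (Z*(2*Z² + 6/(-3 + Z)))*(-20) = -20*Z*(2*Z² + 6/(-3 + Z)))
(S(-4/(4*(-1))) + 129)*345 = (-40*(-4/(4*(-1)))*(3 + (-4/(4*(-1)))²*(-3 - 4/(4*(-1))))/(-3 - 4/(4*(-1))) + 129)*345 = (-40*(-4/(-4))*(3 + (-4/(-4))²*(-3 - 4/(-4)))/(-3 - 4/(-4)) + 129)*345 = (-40*(-4*(-¼))*(3 + (-4*(-¼))²*(-3 - 4*(-¼)))/(-3 - 4*(-¼)) + 129)*345 = (-40*1*(3 + 1²*(-3 + 1))/(-3 + 1) + 129)*345 = (-40*1*(3 + 1*(-2))/(-2) + 129)*345 = (-40*1*(-½)*(3 - 2) + 129)*345 = (-40*1*(-½)*1 + 129)*345 = (20 + 129)*345 = 149*345 = 51405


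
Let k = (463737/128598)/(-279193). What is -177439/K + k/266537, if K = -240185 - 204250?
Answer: 566009957265465829669/1417696421800225045110 ≈ 0.39925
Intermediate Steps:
K = -444435
k = -154579/11967887138 (k = (463737*(1/128598))*(-1/279193) = (154579/42866)*(-1/279193) = -154579/11967887138 ≈ -1.2916e-5)
-177439/K + k/266537 = -177439/(-444435) - 154579/11967887138/266537 = -177439*(-1/444435) - 154579/11967887138*1/266537 = 177439/444435 - 154579/3189884734101106 = 566009957265465829669/1417696421800225045110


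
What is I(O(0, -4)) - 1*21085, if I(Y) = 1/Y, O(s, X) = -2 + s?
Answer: -42171/2 ≈ -21086.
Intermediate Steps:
I(O(0, -4)) - 1*21085 = 1/(-2 + 0) - 1*21085 = 1/(-2) - 21085 = -1/2 - 21085 = -42171/2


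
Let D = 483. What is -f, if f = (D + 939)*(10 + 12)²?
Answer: -688248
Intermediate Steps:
f = 688248 (f = (483 + 939)*(10 + 12)² = 1422*22² = 1422*484 = 688248)
-f = -1*688248 = -688248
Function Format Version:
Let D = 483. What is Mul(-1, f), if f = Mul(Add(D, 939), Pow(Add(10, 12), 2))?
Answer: -688248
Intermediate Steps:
f = 688248 (f = Mul(Add(483, 939), Pow(Add(10, 12), 2)) = Mul(1422, Pow(22, 2)) = Mul(1422, 484) = 688248)
Mul(-1, f) = Mul(-1, 688248) = -688248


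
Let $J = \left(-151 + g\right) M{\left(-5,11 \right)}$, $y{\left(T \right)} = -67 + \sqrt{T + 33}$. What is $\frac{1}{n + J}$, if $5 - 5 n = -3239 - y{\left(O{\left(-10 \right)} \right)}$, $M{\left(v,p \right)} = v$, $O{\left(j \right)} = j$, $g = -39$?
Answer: $\frac{39635}{62837306} - \frac{5 \sqrt{23}}{62837306} \approx 0.00063037$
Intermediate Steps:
$y{\left(T \right)} = -67 + \sqrt{33 + T}$
$n = \frac{3177}{5} + \frac{\sqrt{23}}{5}$ ($n = 1 - \frac{-3239 - \left(-67 + \sqrt{33 - 10}\right)}{5} = 1 - \frac{-3239 - \left(-67 + \sqrt{23}\right)}{5} = 1 - \frac{-3239 + \left(67 - \sqrt{23}\right)}{5} = 1 - \frac{-3172 - \sqrt{23}}{5} = 1 + \left(\frac{3172}{5} + \frac{\sqrt{23}}{5}\right) = \frac{3177}{5} + \frac{\sqrt{23}}{5} \approx 636.36$)
$J = 950$ ($J = \left(-151 - 39\right) \left(-5\right) = \left(-190\right) \left(-5\right) = 950$)
$\frac{1}{n + J} = \frac{1}{\left(\frac{3177}{5} + \frac{\sqrt{23}}{5}\right) + 950} = \frac{1}{\frac{7927}{5} + \frac{\sqrt{23}}{5}}$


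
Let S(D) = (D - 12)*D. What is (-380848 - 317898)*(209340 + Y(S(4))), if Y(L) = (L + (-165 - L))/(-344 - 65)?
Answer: -59826789737850/409 ≈ -1.4628e+11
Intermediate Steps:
S(D) = D*(-12 + D) (S(D) = (-12 + D)*D = D*(-12 + D))
Y(L) = 165/409 (Y(L) = -165/(-409) = -165*(-1/409) = 165/409)
(-380848 - 317898)*(209340 + Y(S(4))) = (-380848 - 317898)*(209340 + 165/409) = -698746*85620225/409 = -59826789737850/409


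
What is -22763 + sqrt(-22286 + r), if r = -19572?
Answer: -22763 + I*sqrt(41858) ≈ -22763.0 + 204.59*I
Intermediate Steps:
-22763 + sqrt(-22286 + r) = -22763 + sqrt(-22286 - 19572) = -22763 + sqrt(-41858) = -22763 + I*sqrt(41858)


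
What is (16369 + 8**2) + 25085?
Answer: 41518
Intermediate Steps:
(16369 + 8**2) + 25085 = (16369 + 64) + 25085 = 16433 + 25085 = 41518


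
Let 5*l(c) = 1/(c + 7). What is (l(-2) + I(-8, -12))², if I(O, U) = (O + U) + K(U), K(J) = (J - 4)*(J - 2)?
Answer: 26020201/625 ≈ 41632.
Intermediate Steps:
K(J) = (-4 + J)*(-2 + J)
l(c) = 1/(5*(7 + c)) (l(c) = 1/(5*(c + 7)) = 1/(5*(7 + c)))
I(O, U) = 8 + O + U² - 5*U (I(O, U) = (O + U) + (8 + U² - 6*U) = 8 + O + U² - 5*U)
(l(-2) + I(-8, -12))² = (1/(5*(7 - 2)) + (8 - 8 + (-12)² - 5*(-12)))² = ((⅕)/5 + (8 - 8 + 144 + 60))² = ((⅕)*(⅕) + 204)² = (1/25 + 204)² = (5101/25)² = 26020201/625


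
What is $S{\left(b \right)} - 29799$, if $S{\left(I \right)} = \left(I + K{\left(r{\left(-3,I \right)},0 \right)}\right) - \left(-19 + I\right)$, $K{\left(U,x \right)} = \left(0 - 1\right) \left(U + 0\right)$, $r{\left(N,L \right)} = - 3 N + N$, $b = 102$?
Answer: $-29786$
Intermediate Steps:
$r{\left(N,L \right)} = - 2 N$
$K{\left(U,x \right)} = - U$
$S{\left(I \right)} = 13$ ($S{\left(I \right)} = \left(I - \left(-2\right) \left(-3\right)\right) - \left(-19 + I\right) = \left(I - 6\right) - \left(-19 + I\right) = \left(-6 + I\right) - \left(-19 + I\right) = 13$)
$S{\left(b \right)} - 29799 = 13 - 29799 = -29786$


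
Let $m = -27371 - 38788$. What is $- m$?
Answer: $66159$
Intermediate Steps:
$m = -66159$
$- m = \left(-1\right) \left(-66159\right) = 66159$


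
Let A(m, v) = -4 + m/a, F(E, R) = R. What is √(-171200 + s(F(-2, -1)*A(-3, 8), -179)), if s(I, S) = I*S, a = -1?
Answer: I*√171379 ≈ 413.98*I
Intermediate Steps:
A(m, v) = -4 - m (A(m, v) = -4 + m/(-1) = -4 - m)
√(-171200 + s(F(-2, -1)*A(-3, 8), -179)) = √(-171200 - (-4 - 1*(-3))*(-179)) = √(-171200 - (-4 + 3)*(-179)) = √(-171200 - 1*(-1)*(-179)) = √(-171200 + 1*(-179)) = √(-171200 - 179) = √(-171379) = I*√171379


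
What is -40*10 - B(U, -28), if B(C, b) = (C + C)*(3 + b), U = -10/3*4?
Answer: -3200/3 ≈ -1066.7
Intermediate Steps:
U = -40/3 (U = -10*1/3*4 = -10/3*4 = -40/3 ≈ -13.333)
B(C, b) = 2*C*(3 + b) (B(C, b) = (2*C)*(3 + b) = 2*C*(3 + b))
-40*10 - B(U, -28) = -40*10 - 2*(-40)*(3 - 28)/3 = -400 - 2*(-40)*(-25)/3 = -400 - 1*2000/3 = -400 - 2000/3 = -3200/3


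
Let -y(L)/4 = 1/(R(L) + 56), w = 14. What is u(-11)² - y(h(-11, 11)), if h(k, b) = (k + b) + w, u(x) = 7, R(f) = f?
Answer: 1717/35 ≈ 49.057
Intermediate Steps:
h(k, b) = 14 + b + k (h(k, b) = (k + b) + 14 = (b + k) + 14 = 14 + b + k)
y(L) = -4/(56 + L) (y(L) = -4/(L + 56) = -4/(56 + L))
u(-11)² - y(h(-11, 11)) = 7² - (-4)/(56 + (14 + 11 - 11)) = 49 - (-4)/(56 + 14) = 49 - (-4)/70 = 49 - 1*(-2/35) = 49 + 2/35 = 1717/35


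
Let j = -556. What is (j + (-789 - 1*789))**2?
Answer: 4553956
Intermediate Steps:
(j + (-789 - 1*789))**2 = (-556 + (-789 - 1*789))**2 = (-556 + (-789 - 789))**2 = (-556 - 1578)**2 = (-2134)**2 = 4553956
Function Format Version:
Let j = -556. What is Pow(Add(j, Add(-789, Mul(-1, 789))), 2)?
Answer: 4553956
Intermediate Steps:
Pow(Add(j, Add(-789, Mul(-1, 789))), 2) = Pow(Add(-556, Add(-789, Mul(-1, 789))), 2) = Pow(Add(-556, Add(-789, -789)), 2) = Pow(Add(-556, -1578), 2) = Pow(-2134, 2) = 4553956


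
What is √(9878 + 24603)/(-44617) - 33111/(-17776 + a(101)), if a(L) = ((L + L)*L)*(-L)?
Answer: 33111/2078378 - 29*√41/44617 ≈ 0.011769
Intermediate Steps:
a(L) = -2*L³ (a(L) = ((2*L)*L)*(-L) = (2*L²)*(-L) = -2*L³)
√(9878 + 24603)/(-44617) - 33111/(-17776 + a(101)) = √(9878 + 24603)/(-44617) - 33111/(-17776 - 2*101³) = √34481*(-1/44617) - 33111/(-17776 - 2*1030301) = (29*√41)*(-1/44617) - 33111/(-17776 - 2060602) = -29*√41/44617 - 33111/(-2078378) = -29*√41/44617 - 33111*(-1/2078378) = -29*√41/44617 + 33111/2078378 = 33111/2078378 - 29*√41/44617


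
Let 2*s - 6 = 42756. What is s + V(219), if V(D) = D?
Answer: 21600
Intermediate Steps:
s = 21381 (s = 3 + (1/2)*42756 = 3 + 21378 = 21381)
s + V(219) = 21381 + 219 = 21600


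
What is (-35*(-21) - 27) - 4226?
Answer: -3518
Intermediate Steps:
(-35*(-21) - 27) - 4226 = (735 - 27) - 4226 = 708 - 4226 = -3518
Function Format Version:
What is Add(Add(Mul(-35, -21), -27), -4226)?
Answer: -3518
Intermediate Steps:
Add(Add(Mul(-35, -21), -27), -4226) = Add(Add(735, -27), -4226) = Add(708, -4226) = -3518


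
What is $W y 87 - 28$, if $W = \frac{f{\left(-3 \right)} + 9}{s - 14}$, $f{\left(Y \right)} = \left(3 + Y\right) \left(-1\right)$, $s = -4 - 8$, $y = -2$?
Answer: $\frac{419}{13} \approx 32.231$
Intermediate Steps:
$s = -12$ ($s = -4 - 8 = -12$)
$f{\left(Y \right)} = -3 - Y$
$W = - \frac{9}{26}$ ($W = \frac{\left(-3 - -3\right) + 9}{-12 - 14} = \frac{\left(-3 + 3\right) + 9}{-26} = \left(0 + 9\right) \left(- \frac{1}{26}\right) = 9 \left(- \frac{1}{26}\right) = - \frac{9}{26} \approx -0.34615$)
$W y 87 - 28 = \left(- \frac{9}{26}\right) \left(-2\right) 87 - 28 = \frac{9}{13} \cdot 87 - 28 = \frac{783}{13} - 28 = \frac{419}{13}$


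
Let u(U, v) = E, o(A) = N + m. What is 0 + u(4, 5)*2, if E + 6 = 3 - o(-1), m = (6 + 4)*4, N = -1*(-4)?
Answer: -94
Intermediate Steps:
N = 4
m = 40 (m = 10*4 = 40)
o(A) = 44 (o(A) = 4 + 40 = 44)
E = -47 (E = -6 + (3 - 1*44) = -6 + (3 - 44) = -6 - 41 = -47)
u(U, v) = -47
0 + u(4, 5)*2 = 0 - 47*2 = 0 - 94 = -94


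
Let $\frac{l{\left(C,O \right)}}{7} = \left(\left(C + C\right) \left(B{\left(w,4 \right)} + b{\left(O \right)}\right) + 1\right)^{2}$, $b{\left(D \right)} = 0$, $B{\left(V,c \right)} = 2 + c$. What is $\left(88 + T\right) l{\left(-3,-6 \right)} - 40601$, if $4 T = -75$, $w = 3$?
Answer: $\frac{2212871}{4} \approx 5.5322 \cdot 10^{5}$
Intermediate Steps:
$T = - \frac{75}{4}$ ($T = \frac{1}{4} \left(-75\right) = - \frac{75}{4} \approx -18.75$)
$l{\left(C,O \right)} = 7 \left(1 + 12 C\right)^{2}$ ($l{\left(C,O \right)} = 7 \left(\left(C + C\right) \left(\left(2 + 4\right) + 0\right) + 1\right)^{2} = 7 \left(2 C \left(6 + 0\right) + 1\right)^{2} = 7 \left(2 C 6 + 1\right)^{2} = 7 \left(12 C + 1\right)^{2} = 7 \left(1 + 12 C\right)^{2}$)
$\left(88 + T\right) l{\left(-3,-6 \right)} - 40601 = \left(88 - \frac{75}{4}\right) 7 \left(1 + 12 \left(-3\right)\right)^{2} - 40601 = \frac{277 \cdot 7 \left(1 - 36\right)^{2}}{4} - 40601 = \frac{277 \cdot 7 \left(-35\right)^{2}}{4} - 40601 = \frac{277 \cdot 7 \cdot 1225}{4} - 40601 = \frac{277}{4} \cdot 8575 - 40601 = \frac{2375275}{4} - 40601 = \frac{2212871}{4}$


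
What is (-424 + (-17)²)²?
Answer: 18225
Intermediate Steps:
(-424 + (-17)²)² = (-424 + 289)² = (-135)² = 18225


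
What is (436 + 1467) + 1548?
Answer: 3451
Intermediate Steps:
(436 + 1467) + 1548 = 1903 + 1548 = 3451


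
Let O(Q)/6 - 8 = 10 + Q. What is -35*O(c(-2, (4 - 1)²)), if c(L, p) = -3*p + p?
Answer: 0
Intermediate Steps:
c(L, p) = -2*p
O(Q) = 108 + 6*Q (O(Q) = 48 + 6*(10 + Q) = 48 + (60 + 6*Q) = 108 + 6*Q)
-35*O(c(-2, (4 - 1)²)) = -35*(108 + 6*(-2*(4 - 1)²)) = -35*(108 + 6*(-2*3²)) = -35*(108 + 6*(-2*9)) = -35*(108 + 6*(-18)) = -35*(108 - 108) = -35*0 = 0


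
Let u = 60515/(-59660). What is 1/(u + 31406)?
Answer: 628/19722331 ≈ 3.1842e-5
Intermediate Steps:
u = -637/628 (u = 60515*(-1/59660) = -637/628 ≈ -1.0143)
1/(u + 31406) = 1/(-637/628 + 31406) = 1/(19722331/628) = 628/19722331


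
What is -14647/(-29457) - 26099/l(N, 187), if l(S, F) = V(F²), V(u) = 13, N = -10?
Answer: -768607832/382941 ≈ -2007.1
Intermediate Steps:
l(S, F) = 13
-14647/(-29457) - 26099/l(N, 187) = -14647/(-29457) - 26099/13 = -14647*(-1/29457) - 26099*1/13 = 14647/29457 - 26099/13 = -768607832/382941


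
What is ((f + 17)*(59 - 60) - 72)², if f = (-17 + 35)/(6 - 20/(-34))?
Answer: 26388769/3136 ≈ 8414.8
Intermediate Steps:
f = 153/56 (f = 18/(6 - 20*(-1/34)) = 18/(6 + 10/17) = 18/(112/17) = 18*(17/112) = 153/56 ≈ 2.7321)
((f + 17)*(59 - 60) - 72)² = ((153/56 + 17)*(59 - 60) - 72)² = ((1105/56)*(-1) - 72)² = (-1105/56 - 72)² = (-5137/56)² = 26388769/3136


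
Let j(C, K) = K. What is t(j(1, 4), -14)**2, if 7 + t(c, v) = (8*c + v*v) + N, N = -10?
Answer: 44521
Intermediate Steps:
t(c, v) = -17 + v**2 + 8*c (t(c, v) = -7 + ((8*c + v*v) - 10) = -7 + ((8*c + v**2) - 10) = -7 + ((v**2 + 8*c) - 10) = -7 + (-10 + v**2 + 8*c) = -17 + v**2 + 8*c)
t(j(1, 4), -14)**2 = (-17 + (-14)**2 + 8*4)**2 = (-17 + 196 + 32)**2 = 211**2 = 44521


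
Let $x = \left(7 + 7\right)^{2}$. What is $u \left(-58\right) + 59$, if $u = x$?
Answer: $-11309$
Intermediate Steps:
$x = 196$ ($x = 14^{2} = 196$)
$u = 196$
$u \left(-58\right) + 59 = 196 \left(-58\right) + 59 = -11368 + 59 = -11309$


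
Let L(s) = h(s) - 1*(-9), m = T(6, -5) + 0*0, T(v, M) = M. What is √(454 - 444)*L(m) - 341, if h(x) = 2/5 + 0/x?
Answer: -341 + 47*√10/5 ≈ -311.27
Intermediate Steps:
h(x) = ⅖ (h(x) = 2*(⅕) + 0 = ⅖ + 0 = ⅖)
m = -5 (m = -5 + 0*0 = -5 + 0 = -5)
L(s) = 47/5 (L(s) = ⅖ - 1*(-9) = ⅖ + 9 = 47/5)
√(454 - 444)*L(m) - 341 = √(454 - 444)*(47/5) - 341 = √10*(47/5) - 341 = 47*√10/5 - 341 = -341 + 47*√10/5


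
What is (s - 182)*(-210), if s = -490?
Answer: 141120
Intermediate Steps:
(s - 182)*(-210) = (-490 - 182)*(-210) = -672*(-210) = 141120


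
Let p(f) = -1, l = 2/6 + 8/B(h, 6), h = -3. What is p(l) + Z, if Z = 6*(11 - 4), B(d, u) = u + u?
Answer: 41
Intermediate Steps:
B(d, u) = 2*u
l = 1 (l = 2/6 + 8/((2*6)) = 2*(⅙) + 8/12 = ⅓ + 8*(1/12) = ⅓ + ⅔ = 1)
Z = 42 (Z = 6*7 = 42)
p(l) + Z = -1 + 42 = 41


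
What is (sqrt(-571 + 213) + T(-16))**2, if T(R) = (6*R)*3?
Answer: (288 - I*sqrt(358))**2 ≈ 82586.0 - 10898.0*I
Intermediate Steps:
T(R) = 18*R
(sqrt(-571 + 213) + T(-16))**2 = (sqrt(-571 + 213) + 18*(-16))**2 = (sqrt(-358) - 288)**2 = (I*sqrt(358) - 288)**2 = (-288 + I*sqrt(358))**2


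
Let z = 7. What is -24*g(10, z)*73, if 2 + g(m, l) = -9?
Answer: 19272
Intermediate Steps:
g(m, l) = -11 (g(m, l) = -2 - 9 = -11)
-24*g(10, z)*73 = -24*(-11)*73 = 264*73 = 19272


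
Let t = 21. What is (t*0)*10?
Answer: 0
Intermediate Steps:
(t*0)*10 = (21*0)*10 = 0*10 = 0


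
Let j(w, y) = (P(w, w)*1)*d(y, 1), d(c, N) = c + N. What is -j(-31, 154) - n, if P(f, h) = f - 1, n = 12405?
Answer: -7445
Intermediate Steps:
P(f, h) = -1 + f
d(c, N) = N + c
j(w, y) = (1 + y)*(-1 + w) (j(w, y) = ((-1 + w)*1)*(1 + y) = (-1 + w)*(1 + y) = (1 + y)*(-1 + w))
-j(-31, 154) - n = -(1 + 154)*(-1 - 31) - 1*12405 = -155*(-32) - 12405 = -1*(-4960) - 12405 = 4960 - 12405 = -7445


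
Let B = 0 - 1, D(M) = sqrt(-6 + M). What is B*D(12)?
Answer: -sqrt(6) ≈ -2.4495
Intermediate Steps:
B = -1
B*D(12) = -sqrt(-6 + 12) = -sqrt(6)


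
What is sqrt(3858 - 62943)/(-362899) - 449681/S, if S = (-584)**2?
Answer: -449681/341056 - 3*I*sqrt(6565)/362899 ≈ -1.3185 - 0.00066981*I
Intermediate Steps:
S = 341056
sqrt(3858 - 62943)/(-362899) - 449681/S = sqrt(3858 - 62943)/(-362899) - 449681/341056 = sqrt(-59085)*(-1/362899) - 449681*1/341056 = (3*I*sqrt(6565))*(-1/362899) - 449681/341056 = -3*I*sqrt(6565)/362899 - 449681/341056 = -449681/341056 - 3*I*sqrt(6565)/362899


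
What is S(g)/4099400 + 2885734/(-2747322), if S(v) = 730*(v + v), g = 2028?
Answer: -46191089953/140779647585 ≈ -0.32811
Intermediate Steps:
S(v) = 1460*v (S(v) = 730*(2*v) = 1460*v)
S(g)/4099400 + 2885734/(-2747322) = (1460*2028)/4099400 + 2885734/(-2747322) = 2960880*(1/4099400) + 2885734*(-1/2747322) = 74022/102485 - 1442867/1373661 = -46191089953/140779647585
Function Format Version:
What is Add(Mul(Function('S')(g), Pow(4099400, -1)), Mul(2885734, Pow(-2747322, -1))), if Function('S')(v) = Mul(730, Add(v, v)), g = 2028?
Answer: Rational(-46191089953, 140779647585) ≈ -0.32811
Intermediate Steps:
Function('S')(v) = Mul(1460, v) (Function('S')(v) = Mul(730, Mul(2, v)) = Mul(1460, v))
Add(Mul(Function('S')(g), Pow(4099400, -1)), Mul(2885734, Pow(-2747322, -1))) = Add(Mul(Mul(1460, 2028), Pow(4099400, -1)), Mul(2885734, Pow(-2747322, -1))) = Add(Mul(2960880, Rational(1, 4099400)), Mul(2885734, Rational(-1, 2747322))) = Add(Rational(74022, 102485), Rational(-1442867, 1373661)) = Rational(-46191089953, 140779647585)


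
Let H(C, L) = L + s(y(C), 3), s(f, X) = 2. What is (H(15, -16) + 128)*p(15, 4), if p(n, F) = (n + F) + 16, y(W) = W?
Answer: 3990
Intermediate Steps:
p(n, F) = 16 + F + n (p(n, F) = (F + n) + 16 = 16 + F + n)
H(C, L) = 2 + L (H(C, L) = L + 2 = 2 + L)
(H(15, -16) + 128)*p(15, 4) = ((2 - 16) + 128)*(16 + 4 + 15) = (-14 + 128)*35 = 114*35 = 3990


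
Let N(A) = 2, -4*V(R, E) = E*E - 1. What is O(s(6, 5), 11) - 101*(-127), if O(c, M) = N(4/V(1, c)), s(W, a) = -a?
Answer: 12829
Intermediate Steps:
V(R, E) = ¼ - E²/4 (V(R, E) = -(E*E - 1)/4 = -(E² - 1)/4 = -(-1 + E²)/4 = ¼ - E²/4)
O(c, M) = 2
O(s(6, 5), 11) - 101*(-127) = 2 - 101*(-127) = 2 + 12827 = 12829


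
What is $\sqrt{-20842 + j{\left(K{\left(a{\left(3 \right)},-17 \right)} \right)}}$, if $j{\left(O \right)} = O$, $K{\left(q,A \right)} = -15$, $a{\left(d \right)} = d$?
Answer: $i \sqrt{20857} \approx 144.42 i$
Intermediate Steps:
$\sqrt{-20842 + j{\left(K{\left(a{\left(3 \right)},-17 \right)} \right)}} = \sqrt{-20842 - 15} = \sqrt{-20857} = i \sqrt{20857}$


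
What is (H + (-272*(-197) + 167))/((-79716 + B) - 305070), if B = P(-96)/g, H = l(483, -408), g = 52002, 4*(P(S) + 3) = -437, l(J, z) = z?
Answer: -11095770744/80038566737 ≈ -0.13863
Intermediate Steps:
P(S) = -449/4 (P(S) = -3 + (¼)*(-437) = -3 - 437/4 = -449/4)
H = -408
B = -449/208008 (B = -449/4/52002 = -449/4*1/52002 = -449/208008 ≈ -0.0021586)
(H + (-272*(-197) + 167))/((-79716 + B) - 305070) = (-408 + (-272*(-197) + 167))/((-79716 - 449/208008) - 305070) = (-408 + (53584 + 167))/(-16581566177/208008 - 305070) = (-408 + 53751)/(-80038566737/208008) = 53343*(-208008/80038566737) = -11095770744/80038566737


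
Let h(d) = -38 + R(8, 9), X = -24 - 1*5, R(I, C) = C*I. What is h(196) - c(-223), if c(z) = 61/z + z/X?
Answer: 171918/6467 ≈ 26.584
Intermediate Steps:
X = -29 (X = -24 - 5 = -29)
h(d) = 34 (h(d) = -38 + 9*8 = -38 + 72 = 34)
c(z) = 61/z - z/29 (c(z) = 61/z + z/(-29) = 61/z + z*(-1/29) = 61/z - z/29)
h(196) - c(-223) = 34 - (61/(-223) - 1/29*(-223)) = 34 - (61*(-1/223) + 223/29) = 34 - (-61/223 + 223/29) = 34 - 1*47960/6467 = 34 - 47960/6467 = 171918/6467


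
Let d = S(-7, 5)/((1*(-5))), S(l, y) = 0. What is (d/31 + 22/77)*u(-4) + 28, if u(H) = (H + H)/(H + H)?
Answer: 198/7 ≈ 28.286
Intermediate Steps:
d = 0 (d = 0/((1*(-5))) = 0/(-5) = 0*(-⅕) = 0)
u(H) = 1 (u(H) = (2*H)/((2*H)) = (2*H)*(1/(2*H)) = 1)
(d/31 + 22/77)*u(-4) + 28 = (0/31 + 22/77)*1 + 28 = (0*(1/31) + 22*(1/77))*1 + 28 = (0 + 2/7)*1 + 28 = (2/7)*1 + 28 = 2/7 + 28 = 198/7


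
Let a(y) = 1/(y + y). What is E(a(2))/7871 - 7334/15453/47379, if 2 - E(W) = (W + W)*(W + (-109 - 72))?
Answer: 31799725493/2711875032648 ≈ 0.011726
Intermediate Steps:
a(y) = 1/(2*y)
E(W) = 2 - 2*W*(-181 + W) (E(W) = 2 - (W + W)*(W + (-109 - 72)) = 2 - 2*W*(W - 181) = 2 - 2*W*(-181 + W))
E(a(2))/7871 - 7334/15453/47379 = (2 - 2*((1/2)/2)**2 + 362*((1/2)/2))/7871 - 7334/15453/47379 = (2 - 2*((1/2)*(1/2))**2 + 362*((1/2)*(1/2)))*(1/7871) - 7334*1/15453*(1/47379) = (2 - 2*(1/4)**2 + 362*(1/4))*(1/7871) - 7334/15453*1/47379 = (2 - 2*1/16 + 181/2)*(1/7871) - 7334/732147687 = (2 - 1/8 + 181/2)*(1/7871) - 7334/732147687 = (739/8)*(1/7871) - 7334/732147687 = 739/62968 - 7334/732147687 = 31799725493/2711875032648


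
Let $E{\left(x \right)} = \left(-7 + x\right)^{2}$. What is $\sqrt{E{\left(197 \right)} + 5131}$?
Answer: $\sqrt{41231} \approx 203.05$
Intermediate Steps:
$\sqrt{E{\left(197 \right)} + 5131} = \sqrt{\left(-7 + 197\right)^{2} + 5131} = \sqrt{190^{2} + 5131} = \sqrt{36100 + 5131} = \sqrt{41231}$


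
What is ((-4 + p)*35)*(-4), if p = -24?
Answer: 3920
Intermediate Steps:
((-4 + p)*35)*(-4) = ((-4 - 24)*35)*(-4) = -28*35*(-4) = -980*(-4) = 3920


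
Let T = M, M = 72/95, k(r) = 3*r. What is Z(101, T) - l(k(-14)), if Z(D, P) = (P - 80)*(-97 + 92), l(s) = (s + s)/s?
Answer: 7490/19 ≈ 394.21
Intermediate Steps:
l(s) = 2 (l(s) = (2*s)/s = 2)
M = 72/95 (M = 72*(1/95) = 72/95 ≈ 0.75789)
T = 72/95 ≈ 0.75789
Z(D, P) = 400 - 5*P (Z(D, P) = (-80 + P)*(-5) = 400 - 5*P)
Z(101, T) - l(k(-14)) = (400 - 5*72/95) - 1*2 = (400 - 72/19) - 2 = 7528/19 - 2 = 7490/19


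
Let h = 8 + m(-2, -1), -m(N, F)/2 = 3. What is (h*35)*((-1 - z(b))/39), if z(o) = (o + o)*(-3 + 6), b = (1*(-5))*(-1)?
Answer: -2170/39 ≈ -55.641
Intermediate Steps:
m(N, F) = -6 (m(N, F) = -2*3 = -6)
b = 5 (b = -5*(-1) = 5)
z(o) = 6*o (z(o) = (2*o)*3 = 6*o)
h = 2 (h = 8 - 6 = 2)
(h*35)*((-1 - z(b))/39) = (2*35)*((-1 - 6*5)/39) = 70*((-1 - 1*30)*(1/39)) = 70*((-1 - 30)*(1/39)) = 70*(-31*1/39) = 70*(-31/39) = -2170/39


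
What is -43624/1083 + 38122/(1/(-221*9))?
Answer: -4322007802/57 ≈ -7.5825e+7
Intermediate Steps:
-43624/1083 + 38122/(1/(-221*9)) = -43624*1/1083 + 38122/(1/(-1989)) = -2296/57 + 38122/(-1/1989) = -2296/57 + 38122*(-1989) = -2296/57 - 75824658 = -4322007802/57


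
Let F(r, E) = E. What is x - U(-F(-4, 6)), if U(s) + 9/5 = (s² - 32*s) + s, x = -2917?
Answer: -15686/5 ≈ -3137.2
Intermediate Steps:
U(s) = -9/5 + s² - 31*s (U(s) = -9/5 + ((s² - 32*s) + s) = -9/5 + (s² - 31*s) = -9/5 + s² - 31*s)
x - U(-F(-4, 6)) = -2917 - (-9/5 + (-1*6)² - (-31)*6) = -2917 - (-9/5 + (-6)² - 31*(-6)) = -2917 - (-9/5 + 36 + 186) = -2917 - 1*1101/5 = -2917 - 1101/5 = -15686/5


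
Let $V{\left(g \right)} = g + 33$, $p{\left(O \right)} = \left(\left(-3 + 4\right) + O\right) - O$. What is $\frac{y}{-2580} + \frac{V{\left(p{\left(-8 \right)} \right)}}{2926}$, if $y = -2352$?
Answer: $\frac{290403}{314545} \approx 0.92325$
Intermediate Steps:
$p{\left(O \right)} = 1$ ($p{\left(O \right)} = \left(1 + O\right) - O = 1$)
$V{\left(g \right)} = 33 + g$
$\frac{y}{-2580} + \frac{V{\left(p{\left(-8 \right)} \right)}}{2926} = - \frac{2352}{-2580} + \frac{33 + 1}{2926} = \left(-2352\right) \left(- \frac{1}{2580}\right) + 34 \cdot \frac{1}{2926} = \frac{196}{215} + \frac{17}{1463} = \frac{290403}{314545}$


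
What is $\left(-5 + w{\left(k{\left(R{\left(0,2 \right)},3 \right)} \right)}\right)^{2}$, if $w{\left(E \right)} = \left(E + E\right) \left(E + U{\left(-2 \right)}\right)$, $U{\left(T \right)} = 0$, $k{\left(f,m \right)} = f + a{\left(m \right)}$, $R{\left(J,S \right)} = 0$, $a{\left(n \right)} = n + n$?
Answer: $4489$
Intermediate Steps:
$a{\left(n \right)} = 2 n$
$k{\left(f,m \right)} = f + 2 m$
$w{\left(E \right)} = 2 E^{2}$ ($w{\left(E \right)} = \left(E + E\right) \left(E + 0\right) = 2 E E = 2 E^{2}$)
$\left(-5 + w{\left(k{\left(R{\left(0,2 \right)},3 \right)} \right)}\right)^{2} = \left(-5 + 2 \left(0 + 2 \cdot 3\right)^{2}\right)^{2} = \left(-5 + 2 \left(0 + 6\right)^{2}\right)^{2} = \left(-5 + 2 \cdot 6^{2}\right)^{2} = \left(-5 + 2 \cdot 36\right)^{2} = \left(-5 + 72\right)^{2} = 67^{2} = 4489$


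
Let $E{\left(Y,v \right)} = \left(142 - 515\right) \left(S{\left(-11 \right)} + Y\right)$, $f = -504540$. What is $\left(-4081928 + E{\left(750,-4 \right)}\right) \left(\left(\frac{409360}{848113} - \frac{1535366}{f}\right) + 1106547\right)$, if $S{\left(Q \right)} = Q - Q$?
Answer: $- \frac{4338775907465342323469}{898964145} \approx -4.8264 \cdot 10^{12}$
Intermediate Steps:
$S{\left(Q \right)} = 0$
$E{\left(Y,v \right)} = - 373 Y$ ($E{\left(Y,v \right)} = \left(142 - 515\right) \left(0 + Y\right) = - 373 Y$)
$\left(-4081928 + E{\left(750,-4 \right)}\right) \left(\left(\frac{409360}{848113} - \frac{1535366}{f}\right) + 1106547\right) = \left(-4081928 - 279750\right) \left(\left(\frac{409360}{848113} - \frac{1535366}{-504540}\right) + 1106547\right) = \left(-4081928 - 279750\right) \left(\left(409360 \cdot \frac{1}{848113} - - \frac{767683}{252270}\right) + 1106547\right) = - 4361678 \left(\left(\frac{3440}{7127} + \frac{767683}{252270}\right) + 1106547\right) = - 4361678 \left(\frac{6339085541}{1797928290} + 1106547\right) = \left(-4361678\right) \frac{1989498494600171}{1797928290} = - \frac{4338775907465342323469}{898964145}$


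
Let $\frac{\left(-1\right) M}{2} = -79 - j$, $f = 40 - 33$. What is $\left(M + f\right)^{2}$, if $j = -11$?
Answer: $20449$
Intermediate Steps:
$f = 7$
$M = 136$ ($M = - 2 \left(-79 - -11\right) = - 2 \left(-79 + 11\right) = \left(-2\right) \left(-68\right) = 136$)
$\left(M + f\right)^{2} = \left(136 + 7\right)^{2} = 143^{2} = 20449$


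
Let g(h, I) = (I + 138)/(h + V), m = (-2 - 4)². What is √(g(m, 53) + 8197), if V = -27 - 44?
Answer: 12*√69685/35 ≈ 90.507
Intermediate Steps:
m = 36 (m = (-6)² = 36)
V = -71
g(h, I) = (138 + I)/(-71 + h) (g(h, I) = (I + 138)/(h - 71) = (138 + I)/(-71 + h))
√(g(m, 53) + 8197) = √((138 + 53)/(-71 + 36) + 8197) = √(191/(-35) + 8197) = √(-1/35*191 + 8197) = √(-191/35 + 8197) = √(286704/35) = 12*√69685/35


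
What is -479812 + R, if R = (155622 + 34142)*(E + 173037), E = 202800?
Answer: 71319852656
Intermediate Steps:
R = 71320332468 (R = (155622 + 34142)*(202800 + 173037) = 189764*375837 = 71320332468)
-479812 + R = -479812 + 71320332468 = 71319852656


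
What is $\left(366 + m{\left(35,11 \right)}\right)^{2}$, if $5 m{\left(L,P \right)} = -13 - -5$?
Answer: $\frac{3319684}{25} \approx 1.3279 \cdot 10^{5}$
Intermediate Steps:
$m{\left(L,P \right)} = - \frac{8}{5}$ ($m{\left(L,P \right)} = \frac{-13 - -5}{5} = \frac{-13 + 5}{5} = \frac{1}{5} \left(-8\right) = - \frac{8}{5}$)
$\left(366 + m{\left(35,11 \right)}\right)^{2} = \left(366 - \frac{8}{5}\right)^{2} = \left(\frac{1822}{5}\right)^{2} = \frac{3319684}{25}$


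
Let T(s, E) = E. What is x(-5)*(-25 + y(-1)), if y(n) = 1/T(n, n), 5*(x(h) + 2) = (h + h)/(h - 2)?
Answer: 312/7 ≈ 44.571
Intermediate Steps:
x(h) = -2 + 2*h/(5*(-2 + h)) (x(h) = -2 + ((h + h)/(h - 2))/5 = -2 + ((2*h)/(-2 + h))/5 = -2 + (2*h/(-2 + h))/5 = -2 + 2*h/(5*(-2 + h)))
y(n) = 1/n
x(-5)*(-25 + y(-1)) = (4*(5 - 2*(-5))/(5*(-2 - 5)))*(-25 + 1/(-1)) = ((⅘)*(5 + 10)/(-7))*(-25 - 1) = ((⅘)*(-⅐)*15)*(-26) = -12/7*(-26) = 312/7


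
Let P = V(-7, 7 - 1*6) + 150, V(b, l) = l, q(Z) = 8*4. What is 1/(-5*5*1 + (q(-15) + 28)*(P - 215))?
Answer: -1/3865 ≈ -0.00025873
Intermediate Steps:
q(Z) = 32
P = 151 (P = (7 - 1*6) + 150 = (7 - 6) + 150 = 1 + 150 = 151)
1/(-5*5*1 + (q(-15) + 28)*(P - 215)) = 1/(-5*5*1 + (32 + 28)*(151 - 215)) = 1/(-25*1 + 60*(-64)) = 1/(-25 - 3840) = 1/(-3865) = -1/3865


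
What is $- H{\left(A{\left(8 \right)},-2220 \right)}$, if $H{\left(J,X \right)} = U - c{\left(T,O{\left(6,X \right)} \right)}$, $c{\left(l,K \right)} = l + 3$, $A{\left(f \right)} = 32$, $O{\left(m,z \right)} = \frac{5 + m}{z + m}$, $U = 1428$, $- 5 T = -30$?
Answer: $-1419$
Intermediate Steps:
$T = 6$ ($T = \left(- \frac{1}{5}\right) \left(-30\right) = 6$)
$O{\left(m,z \right)} = \frac{5 + m}{m + z}$
$c{\left(l,K \right)} = 3 + l$
$H{\left(J,X \right)} = 1419$ ($H{\left(J,X \right)} = 1428 - \left(3 + 6\right) = 1428 - 9 = 1419$)
$- H{\left(A{\left(8 \right)},-2220 \right)} = \left(-1\right) 1419 = -1419$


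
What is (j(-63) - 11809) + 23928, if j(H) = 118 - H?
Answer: 12300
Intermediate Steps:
(j(-63) - 11809) + 23928 = ((118 - 1*(-63)) - 11809) + 23928 = ((118 + 63) - 11809) + 23928 = (181 - 11809) + 23928 = -11628 + 23928 = 12300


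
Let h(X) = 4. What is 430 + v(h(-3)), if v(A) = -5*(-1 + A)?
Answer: 415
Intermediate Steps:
v(A) = 5 - 5*A
430 + v(h(-3)) = 430 + (5 - 5*4) = 430 + (5 - 20) = 430 - 15 = 415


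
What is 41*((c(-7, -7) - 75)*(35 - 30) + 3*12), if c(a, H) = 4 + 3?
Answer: -12464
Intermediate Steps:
c(a, H) = 7
41*((c(-7, -7) - 75)*(35 - 30) + 3*12) = 41*((7 - 75)*(35 - 30) + 3*12) = 41*(-68*5 + 36) = 41*(-340 + 36) = 41*(-304) = -12464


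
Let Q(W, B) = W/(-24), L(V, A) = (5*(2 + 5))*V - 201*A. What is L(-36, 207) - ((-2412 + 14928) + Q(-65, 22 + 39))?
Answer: -1329257/24 ≈ -55386.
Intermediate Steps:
L(V, A) = -201*A + 35*V (L(V, A) = (5*7)*V - 201*A = 35*V - 201*A = -201*A + 35*V)
Q(W, B) = -W/24 (Q(W, B) = W*(-1/24) = -W/24)
L(-36, 207) - ((-2412 + 14928) + Q(-65, 22 + 39)) = (-201*207 + 35*(-36)) - ((-2412 + 14928) - 1/24*(-65)) = (-41607 - 1260) - (12516 + 65/24) = -42867 - 1*300449/24 = -42867 - 300449/24 = -1329257/24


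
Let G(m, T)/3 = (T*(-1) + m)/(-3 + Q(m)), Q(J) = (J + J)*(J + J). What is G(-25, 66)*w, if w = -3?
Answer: 819/2497 ≈ 0.32799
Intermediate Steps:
Q(J) = 4*J**2 (Q(J) = (2*J)*(2*J) = 4*J**2)
G(m, T) = 3*(m - T)/(-3 + 4*m**2) (G(m, T) = 3*((T*(-1) + m)/(-3 + 4*m**2)) = 3*((-T + m)/(-3 + 4*m**2)) = 3*((m - T)/(-3 + 4*m**2)) = 3*(m - T)/(-3 + 4*m**2))
G(-25, 66)*w = (3*(-25 - 1*66)/(-3 + 4*(-25)**2))*(-3) = (3*(-25 - 66)/(-3 + 4*625))*(-3) = (3*(-91)/(-3 + 2500))*(-3) = (3*(-91)/2497)*(-3) = (3*(1/2497)*(-91))*(-3) = -273/2497*(-3) = 819/2497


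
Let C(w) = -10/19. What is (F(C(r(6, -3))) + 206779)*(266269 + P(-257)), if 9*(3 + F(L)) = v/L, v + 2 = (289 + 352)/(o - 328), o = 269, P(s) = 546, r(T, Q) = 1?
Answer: 19530768723701/354 ≈ 5.5172e+10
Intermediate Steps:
v = -759/59 (v = -2 + (289 + 352)/(269 - 328) = -2 + 641/(-59) = -2 + 641*(-1/59) = -2 - 641/59 = -759/59 ≈ -12.864)
C(w) = -10/19 (C(w) = -10*1/19 = -10/19)
F(L) = -3 - 253/(177*L) (F(L) = -3 + (-759/(59*L))/9 = -3 - 253/(177*L))
(F(C(r(6, -3))) + 206779)*(266269 + P(-257)) = ((-3 - 253/(177*(-10/19))) + 206779)*(266269 + 546) = ((-3 - 253/177*(-19/10)) + 206779)*266815 = ((-3 + 4807/1770) + 206779)*266815 = (-503/1770 + 206779)*266815 = (365998327/1770)*266815 = 19530768723701/354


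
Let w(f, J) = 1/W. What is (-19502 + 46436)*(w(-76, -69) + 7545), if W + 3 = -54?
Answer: 3861114592/19 ≈ 2.0322e+8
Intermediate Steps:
W = -57 (W = -3 - 54 = -57)
w(f, J) = -1/57 (w(f, J) = 1/(-57) = -1/57)
(-19502 + 46436)*(w(-76, -69) + 7545) = (-19502 + 46436)*(-1/57 + 7545) = 26934*(430064/57) = 3861114592/19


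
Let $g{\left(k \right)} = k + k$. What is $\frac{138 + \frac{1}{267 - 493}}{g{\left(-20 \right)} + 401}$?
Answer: $\frac{31187}{81586} \approx 0.38226$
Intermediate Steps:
$g{\left(k \right)} = 2 k$
$\frac{138 + \frac{1}{267 - 493}}{g{\left(-20 \right)} + 401} = \frac{138 + \frac{1}{267 - 493}}{2 \left(-20\right) + 401} = \frac{138 + \frac{1}{-226}}{-40 + 401} = \frac{138 - \frac{1}{226}}{361} = \frac{31187}{226} \cdot \frac{1}{361} = \frac{31187}{81586}$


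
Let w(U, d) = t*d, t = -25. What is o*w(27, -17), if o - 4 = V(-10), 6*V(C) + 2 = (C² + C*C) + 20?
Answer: 51425/3 ≈ 17142.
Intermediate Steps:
V(C) = 3 + C²/3 (V(C) = -⅓ + ((C² + C*C) + 20)/6 = -⅓ + ((C² + C²) + 20)/6 = -⅓ + (2*C² + 20)/6 = -⅓ + (20 + 2*C²)/6 = -⅓ + (10/3 + C²/3) = 3 + C²/3)
w(U, d) = -25*d
o = 121/3 (o = 4 + (3 + (⅓)*(-10)²) = 4 + (3 + (⅓)*100) = 4 + (3 + 100/3) = 4 + 109/3 = 121/3 ≈ 40.333)
o*w(27, -17) = 121*(-25*(-17))/3 = (121/3)*425 = 51425/3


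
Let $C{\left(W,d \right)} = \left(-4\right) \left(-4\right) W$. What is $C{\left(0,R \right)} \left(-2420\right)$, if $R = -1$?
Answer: $0$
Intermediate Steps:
$C{\left(W,d \right)} = 16 W$
$C{\left(0,R \right)} \left(-2420\right) = 16 \cdot 0 \left(-2420\right) = 0 \left(-2420\right) = 0$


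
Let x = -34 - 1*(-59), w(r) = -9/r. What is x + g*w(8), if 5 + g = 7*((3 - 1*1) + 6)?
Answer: -259/8 ≈ -32.375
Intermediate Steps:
g = 51 (g = -5 + 7*((3 - 1*1) + 6) = -5 + 7*((3 - 1) + 6) = -5 + 7*(2 + 6) = -5 + 7*8 = -5 + 56 = 51)
x = 25 (x = -34 + 59 = 25)
x + g*w(8) = 25 + 51*(-9/8) = 25 - 459/8 = -259/8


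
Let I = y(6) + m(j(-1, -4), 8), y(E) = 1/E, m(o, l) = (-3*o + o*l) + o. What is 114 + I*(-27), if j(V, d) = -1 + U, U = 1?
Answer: 219/2 ≈ 109.50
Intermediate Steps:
j(V, d) = 0 (j(V, d) = -1 + 1 = 0)
m(o, l) = -2*o + l*o (m(o, l) = (-3*o + l*o) + o = -2*o + l*o)
I = 1/6 (I = 1/6 + 0*(-2 + 8) = 1/6 + 0*6 = 1/6 + 0 = 1/6 ≈ 0.16667)
114 + I*(-27) = 114 + (1/6)*(-27) = 114 - 9/2 = 219/2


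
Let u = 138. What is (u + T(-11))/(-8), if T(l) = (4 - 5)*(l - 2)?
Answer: -151/8 ≈ -18.875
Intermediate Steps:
T(l) = 2 - l (T(l) = -(-2 + l) = 2 - l)
(u + T(-11))/(-8) = (138 + (2 - 1*(-11)))/(-8) = (138 + (2 + 11))*(-⅛) = (138 + 13)*(-⅛) = 151*(-⅛) = -151/8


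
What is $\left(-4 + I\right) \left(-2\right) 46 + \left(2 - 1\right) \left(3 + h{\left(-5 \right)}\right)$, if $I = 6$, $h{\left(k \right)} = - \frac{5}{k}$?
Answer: $-180$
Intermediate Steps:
$\left(-4 + I\right) \left(-2\right) 46 + \left(2 - 1\right) \left(3 + h{\left(-5 \right)}\right) = \left(-4 + 6\right) \left(-2\right) 46 + \left(2 - 1\right) \left(3 - \frac{5}{-5}\right) = 2 \left(-2\right) 46 + 1 \left(3 - -1\right) = \left(-4\right) 46 + 1 \left(3 + 1\right) = -184 + 1 \cdot 4 = -184 + 4 = -180$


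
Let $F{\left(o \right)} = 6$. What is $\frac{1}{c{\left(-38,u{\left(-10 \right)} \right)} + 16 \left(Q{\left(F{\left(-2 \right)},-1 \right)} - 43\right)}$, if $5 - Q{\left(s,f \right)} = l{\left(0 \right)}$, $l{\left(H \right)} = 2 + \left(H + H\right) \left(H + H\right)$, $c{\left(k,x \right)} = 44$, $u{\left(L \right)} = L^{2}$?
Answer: $- \frac{1}{596} \approx -0.0016779$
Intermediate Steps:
$l{\left(H \right)} = 2 + 4 H^{2}$ ($l{\left(H \right)} = 2 + 2 H 2 H = 2 + 4 H^{2}$)
$Q{\left(s,f \right)} = 3$ ($Q{\left(s,f \right)} = 5 - \left(2 + 4 \cdot 0^{2}\right) = 5 - \left(2 + 4 \cdot 0\right) = 5 - \left(2 + 0\right) = 5 - 2 = 3$)
$\frac{1}{c{\left(-38,u{\left(-10 \right)} \right)} + 16 \left(Q{\left(F{\left(-2 \right)},-1 \right)} - 43\right)} = \frac{1}{44 + 16 \left(3 - 43\right)} = \frac{1}{44 + 16 \left(-40\right)} = \frac{1}{44 - 640} = \frac{1}{-596} = - \frac{1}{596}$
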